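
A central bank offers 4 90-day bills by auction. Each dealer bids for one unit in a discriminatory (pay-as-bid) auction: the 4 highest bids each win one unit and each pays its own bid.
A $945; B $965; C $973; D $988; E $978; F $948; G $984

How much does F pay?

F pays $0

Bids ranked high→low: 988 (D), 984 (G), 978 (E), 973 (C), 965 (B), 948 (F), …
Winners (4 units): D, G, E, C.
F does not win → $0.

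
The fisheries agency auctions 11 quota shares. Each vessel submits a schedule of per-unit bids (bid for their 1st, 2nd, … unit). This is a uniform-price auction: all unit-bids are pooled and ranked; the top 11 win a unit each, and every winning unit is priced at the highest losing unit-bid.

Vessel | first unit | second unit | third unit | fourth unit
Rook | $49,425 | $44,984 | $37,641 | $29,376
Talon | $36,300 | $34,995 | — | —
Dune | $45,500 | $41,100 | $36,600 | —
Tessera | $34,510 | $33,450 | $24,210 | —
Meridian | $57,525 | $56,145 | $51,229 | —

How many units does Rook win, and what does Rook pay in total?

All unit-bids, highest first — top 11: 57,525 (Meridian-1), 56,145 (Meridian-2), 51,229 (Meridian-3), 49,425 (Rook-1), 45,500 (Dune-1), 44,984 (Rook-2), 41,100 (Dune-2), 37,641 (Rook-3), 36,600 (Dune-3), 36,300 (Talon-1), 34,995 (Talon-2)
First bid not allocated: $34,510.
Rook wins 3 unit(s) at $34,510 each.

Rook: 3 units, pays $103,530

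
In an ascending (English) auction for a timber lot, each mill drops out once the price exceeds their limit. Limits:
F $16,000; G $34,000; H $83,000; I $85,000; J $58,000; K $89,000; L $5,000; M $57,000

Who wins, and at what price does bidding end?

Limits ranked: 89,000 (K) > 85,000 (I) > 83,000 (H) > 58,000 (J) > 57,000 (M) > 34,000 (G) > …
Bidding ends when I exits at $85,000; K takes it.

K wins at $85,000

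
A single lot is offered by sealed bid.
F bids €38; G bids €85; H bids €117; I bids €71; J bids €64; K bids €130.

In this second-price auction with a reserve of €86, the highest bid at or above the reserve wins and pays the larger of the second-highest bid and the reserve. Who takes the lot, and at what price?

K pays €117

Rule: the highest bid at or above the reserve wins and pays the larger of the second-highest bid and the reserve.
Bids ranked: 130 (K) > 117 (H) > 85 (G) > 71 (I) > 64 (J) > 38 (F)
K has the top bid at or above the reserve (€130).
Second-highest bid €117 exceeds the reserve €86 → payment €117.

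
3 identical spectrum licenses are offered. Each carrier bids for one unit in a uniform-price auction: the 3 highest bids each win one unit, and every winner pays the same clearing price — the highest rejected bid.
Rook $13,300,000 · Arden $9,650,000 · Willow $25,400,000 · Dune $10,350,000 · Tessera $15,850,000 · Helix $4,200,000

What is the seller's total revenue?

Bids ranked high→low: 25,400,000 (Willow), 15,850,000 (Tessera), 13,300,000 (Rook), 10,350,000 (Dune), 9,650,000 (Arden), …
Top 3: Willow, Tessera, Rook.
First losing bid is Dune's $10,350,000, which sets the uniform price.
Total revenue = 3 × $10,350,000 = $31,050,000.

Total revenue: $31,050,000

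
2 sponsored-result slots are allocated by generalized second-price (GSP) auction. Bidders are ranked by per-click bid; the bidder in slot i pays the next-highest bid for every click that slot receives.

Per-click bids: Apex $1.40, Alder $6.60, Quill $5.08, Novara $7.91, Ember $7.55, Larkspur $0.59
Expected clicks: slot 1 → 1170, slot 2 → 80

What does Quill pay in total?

Quill pays $0.00

Ranked by bid: $7.91 (Novara) > $7.55 (Ember) > $6.60 (Alder) > …
Quill ranks below slot 2 → no slot, pays nothing.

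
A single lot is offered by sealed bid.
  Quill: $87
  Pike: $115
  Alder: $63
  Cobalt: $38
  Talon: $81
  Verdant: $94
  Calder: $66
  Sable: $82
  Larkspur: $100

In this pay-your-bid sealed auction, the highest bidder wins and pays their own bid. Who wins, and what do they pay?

Pike pays $115

Bids in order: 115 (Pike) > 100 (Larkspur) > 94 (Verdant) > 87 (Quill) > 82 (Sable) > 81 (Talon) > …
Pike is highest → pays own bid, $115.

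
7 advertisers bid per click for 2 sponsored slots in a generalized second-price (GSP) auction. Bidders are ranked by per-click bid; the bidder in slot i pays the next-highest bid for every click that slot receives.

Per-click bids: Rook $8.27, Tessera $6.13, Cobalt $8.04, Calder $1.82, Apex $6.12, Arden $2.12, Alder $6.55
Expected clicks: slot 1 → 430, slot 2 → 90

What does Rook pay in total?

Rook pays $3457.20

Sorting advertisers: $8.27 (Rook) > $8.04 (Cobalt) > $6.55 (Alder) > …
Rook holds slot 1 → pays next bid $8.04 × 430 clicks = $3457.20.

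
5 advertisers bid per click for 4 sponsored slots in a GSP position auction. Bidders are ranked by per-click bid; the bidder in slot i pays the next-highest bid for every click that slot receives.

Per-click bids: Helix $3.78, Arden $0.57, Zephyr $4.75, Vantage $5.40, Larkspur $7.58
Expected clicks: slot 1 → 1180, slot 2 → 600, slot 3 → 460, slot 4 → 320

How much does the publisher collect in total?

Sorting advertisers: $7.58 (Larkspur) > $5.40 (Vantage) > $4.75 (Zephyr) > $3.78 (Helix) > $0.57 (Arden)
Slot 1: Larkspur pays $5.40 × 1180 = $6372.00
Slot 2: Vantage pays $4.75 × 600 = $2850.00
Slot 3: Zephyr pays $3.78 × 460 = $1738.80
Slot 4: Helix pays $0.57 × 320 = $182.40
Total = $11143.20

Total revenue: $11143.20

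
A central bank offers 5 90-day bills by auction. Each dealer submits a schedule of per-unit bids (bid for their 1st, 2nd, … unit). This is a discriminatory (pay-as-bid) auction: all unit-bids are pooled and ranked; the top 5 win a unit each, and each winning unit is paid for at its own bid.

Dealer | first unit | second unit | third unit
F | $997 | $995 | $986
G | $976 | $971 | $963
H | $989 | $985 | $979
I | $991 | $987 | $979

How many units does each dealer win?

F 2, H 1, I 2

Pooled unit-bids ranked (top 5): 997 (F-1), 995 (F-2), 991 (I-1), 989 (H-1), 987 (I-2)
Next rejected bid: $986 (not a price — pay-as-bid).
Allocation: F 2, H 1, I 2.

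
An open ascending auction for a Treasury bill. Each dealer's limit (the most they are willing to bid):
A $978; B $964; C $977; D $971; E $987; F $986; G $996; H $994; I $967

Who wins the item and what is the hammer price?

Open ascending-bid auction: the price rises until one bidder remains; the winner pays the price at which the last rival dropped out.
Limits ranked: 996 (G) > 994 (H) > 987 (E) > 986 (F) > 978 (A) > 977 (C) > …
H is the last rival to drop out, at $994; G remains and wins at that price.

G wins at $994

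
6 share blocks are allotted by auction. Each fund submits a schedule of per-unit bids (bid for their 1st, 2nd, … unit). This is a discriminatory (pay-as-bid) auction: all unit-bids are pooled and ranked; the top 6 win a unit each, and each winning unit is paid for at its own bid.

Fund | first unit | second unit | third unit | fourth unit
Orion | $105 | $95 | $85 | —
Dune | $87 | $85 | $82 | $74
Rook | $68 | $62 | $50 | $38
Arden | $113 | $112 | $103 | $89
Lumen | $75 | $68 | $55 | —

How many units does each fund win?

All unit-bids, highest first — top 6: 113 (Arden-1), 112 (Arden-2), 105 (Orion-1), 103 (Arden-3), 95 (Orion-2), 89 (Arden-4)
Next rejected bid: $87 (not a price — pay-as-bid).
Allocation: Arden 4, Orion 2.

Arden 4, Orion 2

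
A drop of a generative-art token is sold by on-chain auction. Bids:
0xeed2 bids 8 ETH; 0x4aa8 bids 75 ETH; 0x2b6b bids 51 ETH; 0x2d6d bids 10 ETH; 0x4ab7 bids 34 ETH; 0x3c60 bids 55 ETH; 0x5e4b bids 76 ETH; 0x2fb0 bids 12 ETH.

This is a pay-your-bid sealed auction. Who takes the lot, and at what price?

0x5e4b pays 76 ETH

Sorting bids: 76 (0x5e4b) > 75 (0x4aa8) > 55 (0x3c60) > 51 (0x2b6b) > 34 (0x4ab7) > 12 (0x2fb0) > …
0x5e4b has the highest bid and pays exactly that: 76 ETH.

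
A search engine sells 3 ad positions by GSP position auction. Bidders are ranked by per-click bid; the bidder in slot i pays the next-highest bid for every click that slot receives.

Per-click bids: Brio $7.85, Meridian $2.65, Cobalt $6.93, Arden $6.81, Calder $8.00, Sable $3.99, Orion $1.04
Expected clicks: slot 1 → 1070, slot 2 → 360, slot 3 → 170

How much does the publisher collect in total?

Ranked by bid: $8.00 (Calder) > $7.85 (Brio) > $6.93 (Cobalt) > $6.81 (Arden) > …
Slot 1: Calder pays $7.85 × 1070 = $8399.50
Slot 2: Brio pays $6.93 × 360 = $2494.80
Slot 3: Cobalt pays $6.81 × 170 = $1157.70
Total = $12052.00

Total revenue: $12052.00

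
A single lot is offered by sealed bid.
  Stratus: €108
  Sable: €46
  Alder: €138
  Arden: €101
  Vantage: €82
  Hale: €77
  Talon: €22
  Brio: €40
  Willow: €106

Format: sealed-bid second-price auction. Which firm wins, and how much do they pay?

Alder pays €108

Sorting bids: 138 (Alder) > 108 (Stratus) > 106 (Willow) > 101 (Arden) > 82 (Vantage) > 77 (Hale) > …
Alder is highest; pays the second-highest bid, €108.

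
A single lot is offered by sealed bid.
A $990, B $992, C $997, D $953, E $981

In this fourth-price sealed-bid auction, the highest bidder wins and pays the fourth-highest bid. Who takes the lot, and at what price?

C pays $981

Bids ranked: 997 (C) > 992 (B) > 990 (A) > 981 (E) > 953 (D)
C is highest; pays the fourth-highest bid, $981.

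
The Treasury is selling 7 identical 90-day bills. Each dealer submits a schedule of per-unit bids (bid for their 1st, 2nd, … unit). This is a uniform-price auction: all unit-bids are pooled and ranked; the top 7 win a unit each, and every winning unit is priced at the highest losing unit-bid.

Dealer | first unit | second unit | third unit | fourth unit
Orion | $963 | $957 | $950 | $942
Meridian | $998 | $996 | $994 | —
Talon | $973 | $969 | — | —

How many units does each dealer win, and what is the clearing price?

Meridian 3, Orion 2, Talon 2; clearing price $950

Pooled unit-bids ranked (top 7): 998 (Meridian-1), 996 (Meridian-2), 994 (Meridian-3), 973 (Talon-1), 969 (Talon-2), 963 (Orion-1), 957 (Orion-2)
The (k+1)-th unit-bid is $950.
Allocation: Meridian 3, Orion 2, Talon 2.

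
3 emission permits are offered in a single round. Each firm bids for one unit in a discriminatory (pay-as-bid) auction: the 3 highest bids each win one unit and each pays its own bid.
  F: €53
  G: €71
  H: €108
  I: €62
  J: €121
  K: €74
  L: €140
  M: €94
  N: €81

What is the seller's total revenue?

Total revenue: €369

Sorting: 140 (L), 121 (J), 108 (H), 94 (M), 81 (N), …
The 3 highest are L, J, H.
Total revenue = 140 + 121 + 108 = €369.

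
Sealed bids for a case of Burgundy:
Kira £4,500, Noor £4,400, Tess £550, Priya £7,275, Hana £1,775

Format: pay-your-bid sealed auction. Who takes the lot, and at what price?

Pay-your-bid sealed auction: the highest bidder wins and pays their own bid.
Sorting bids: 7,275 (Priya) > 4,500 (Kira) > 4,400 (Noor) > 1,775 (Hana) > 550 (Tess)
Priya has the highest bid and pays exactly that: £7,275.

Priya pays £7,275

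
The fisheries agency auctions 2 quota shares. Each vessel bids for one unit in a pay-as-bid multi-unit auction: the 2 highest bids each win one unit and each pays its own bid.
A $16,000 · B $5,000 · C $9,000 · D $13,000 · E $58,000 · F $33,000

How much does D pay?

D pays $0

Ordering the bids: 58,000 (E), 33,000 (F), 16,000 (A), 13,000 (D), …
Top 2: E, F.
D does not win → $0.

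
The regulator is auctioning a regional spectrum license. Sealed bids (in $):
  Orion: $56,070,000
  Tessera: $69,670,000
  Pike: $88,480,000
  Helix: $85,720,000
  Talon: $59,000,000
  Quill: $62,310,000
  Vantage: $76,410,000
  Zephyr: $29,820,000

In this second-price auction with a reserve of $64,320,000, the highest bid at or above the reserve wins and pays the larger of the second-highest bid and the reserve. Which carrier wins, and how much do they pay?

Pike pays $85,720,000

Bids in order: 88,480,000 (Pike) > 85,720,000 (Helix) > 76,410,000 (Vantage) > 69,670,000 (Tessera) > 62,310,000 (Quill) > 59,000,000 (Talon) > …
Highest eligible bid: Pike at $88,480,000.
Second-highest bid $85,720,000 exceeds the reserve $64,320,000 → payment $85,720,000.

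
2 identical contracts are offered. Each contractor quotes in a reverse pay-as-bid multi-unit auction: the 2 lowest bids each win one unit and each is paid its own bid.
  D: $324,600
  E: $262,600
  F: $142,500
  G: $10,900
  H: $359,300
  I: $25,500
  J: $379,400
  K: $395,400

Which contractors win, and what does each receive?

Ordering the bids: 10,900 (G), 25,500 (I), 142,500 (F), 262,600 (E), …
Winners (2 units): G, I.
Each winner is paid its own bid: G $10,900, I $25,500.

G $10,900, I $25,500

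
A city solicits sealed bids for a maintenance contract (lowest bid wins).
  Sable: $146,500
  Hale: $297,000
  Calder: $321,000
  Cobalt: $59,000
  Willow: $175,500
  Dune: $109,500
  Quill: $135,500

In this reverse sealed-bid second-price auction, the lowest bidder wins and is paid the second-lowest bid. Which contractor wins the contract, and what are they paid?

Rule: the lowest bidder wins and is paid the second-lowest bid.
Sorting bids: 59,000 (Cobalt) < 109,500 (Dune) < 135,500 (Quill) < 146,500 (Sable) < 175,500 (Willow) < 297,000 (Hale) < …
Second-price: Cobalt is paid Dune's bid of $109,500.

Cobalt is paid $109,500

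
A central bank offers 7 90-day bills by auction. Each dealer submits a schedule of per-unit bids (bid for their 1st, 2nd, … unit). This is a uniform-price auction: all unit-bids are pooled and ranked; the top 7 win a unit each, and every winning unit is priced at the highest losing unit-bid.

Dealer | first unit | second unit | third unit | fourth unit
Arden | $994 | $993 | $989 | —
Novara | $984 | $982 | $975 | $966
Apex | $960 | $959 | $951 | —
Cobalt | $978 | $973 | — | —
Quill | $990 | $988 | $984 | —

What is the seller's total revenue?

Total revenue: $6,874

Merging the schedules and taking the best 7: 994 (Arden-1), 993 (Arden-2), 990 (Quill-1), 989 (Arden-3), 988 (Quill-2), 984 (Novara-1), 984 (Quill-3)
Highest rejected unit-bid = $982.
Allocation: Arden 3, Novara 1, Quill 3. Every unit priced at $982.
Revenue = 7 × 982 = $6,874.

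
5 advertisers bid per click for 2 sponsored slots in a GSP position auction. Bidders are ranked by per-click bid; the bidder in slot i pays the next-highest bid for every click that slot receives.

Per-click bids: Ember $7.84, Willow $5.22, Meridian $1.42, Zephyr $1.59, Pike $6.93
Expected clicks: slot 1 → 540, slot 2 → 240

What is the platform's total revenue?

Sorting advertisers: $7.84 (Ember) > $6.93 (Pike) > $5.22 (Willow) > …
Slot 1: Ember pays $6.93 × 540 = $3742.20
Slot 2: Pike pays $5.22 × 240 = $1252.80
Total = $4995.00

Total revenue: $4995.00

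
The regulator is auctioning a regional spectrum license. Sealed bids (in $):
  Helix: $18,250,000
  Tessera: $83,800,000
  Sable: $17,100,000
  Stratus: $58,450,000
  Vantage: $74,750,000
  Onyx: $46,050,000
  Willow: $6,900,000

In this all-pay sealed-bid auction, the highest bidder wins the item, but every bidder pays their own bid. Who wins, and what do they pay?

Tessera pays $83,800,000

Bids in order: 83,800,000 (Tessera) > 74,750,000 (Vantage) > 58,450,000 (Stratus) > 46,050,000 (Onyx) > 18,250,000 (Helix) > 17,100,000 (Sable) > …
Tessera wins with the top bid; all bids are sunk regardless.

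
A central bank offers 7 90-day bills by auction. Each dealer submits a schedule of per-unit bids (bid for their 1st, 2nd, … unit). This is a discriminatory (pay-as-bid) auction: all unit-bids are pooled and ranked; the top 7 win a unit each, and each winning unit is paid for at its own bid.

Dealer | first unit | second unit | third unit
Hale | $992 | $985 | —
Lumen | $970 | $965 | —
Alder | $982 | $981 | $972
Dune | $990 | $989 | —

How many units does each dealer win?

Alder 3, Dune 2, Hale 2

Merging the schedules and taking the best 7: 992 (Hale-1), 990 (Dune-1), 989 (Dune-2), 985 (Hale-2), 982 (Alder-1), 981 (Alder-2), 972 (Alder-3)
Next rejected bid: $970 (not a price — pay-as-bid).
Allocation: Alder 3, Dune 2, Hale 2.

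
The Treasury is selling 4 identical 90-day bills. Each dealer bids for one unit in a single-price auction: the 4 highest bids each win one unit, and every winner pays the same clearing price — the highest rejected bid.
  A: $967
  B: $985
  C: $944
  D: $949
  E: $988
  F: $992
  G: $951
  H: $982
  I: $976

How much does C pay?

C pays $0

Sorting: 992 (F), 988 (E), 985 (B), 982 (H), 976 (I), 967 (A), …
The 4 highest are F, E, B, H.
Highest unsuccessful bid: $976 → clearing price.
C does not win → pays $0.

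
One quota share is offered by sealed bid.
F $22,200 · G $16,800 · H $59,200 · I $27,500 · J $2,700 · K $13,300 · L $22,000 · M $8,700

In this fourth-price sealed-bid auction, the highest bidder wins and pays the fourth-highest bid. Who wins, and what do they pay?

H pays $22,000

Fourth-price sealed-bid auction: the highest bidder wins and pays the fourth-highest bid.
Bids ranked: 59,200 (H) > 27,500 (I) > 22,200 (F) > 22,000 (L) > 16,800 (G) > 13,300 (K) > …
H is highest; pays the fourth-highest bid, $22,000.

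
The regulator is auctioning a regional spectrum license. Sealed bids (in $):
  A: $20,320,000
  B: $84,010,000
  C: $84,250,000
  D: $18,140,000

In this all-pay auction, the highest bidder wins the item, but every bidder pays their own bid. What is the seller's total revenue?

Total revenue: $206,720,000

Rule: the highest bidder wins the item, but every bidder pays their own bid.
Bids in order: 84,250,000 (C) > 84,010,000 (B) > 20,320,000 (A) > 18,140,000 (D)
C wins with the top bid; all bids are sunk regardless.
Every bidder forfeits their bid regardless of winning.
Revenue = 20,320,000 + 84,010,000 + 84,250,000 + 18,140,000 = $206,720,000.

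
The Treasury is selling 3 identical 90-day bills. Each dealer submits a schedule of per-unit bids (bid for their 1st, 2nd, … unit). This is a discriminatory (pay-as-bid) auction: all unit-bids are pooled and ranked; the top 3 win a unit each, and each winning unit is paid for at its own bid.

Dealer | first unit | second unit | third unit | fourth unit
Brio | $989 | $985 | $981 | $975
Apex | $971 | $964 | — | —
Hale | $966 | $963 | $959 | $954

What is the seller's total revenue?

Total revenue: $2,955

Pooled unit-bids ranked (top 3): 989 (Brio-1), 985 (Brio-2), 981 (Brio-3)
Next rejected bid: $975 (not a price — pay-as-bid).
Each winning unit pays its own bid.
Revenue = 989 + 985 + 981 = $2,955.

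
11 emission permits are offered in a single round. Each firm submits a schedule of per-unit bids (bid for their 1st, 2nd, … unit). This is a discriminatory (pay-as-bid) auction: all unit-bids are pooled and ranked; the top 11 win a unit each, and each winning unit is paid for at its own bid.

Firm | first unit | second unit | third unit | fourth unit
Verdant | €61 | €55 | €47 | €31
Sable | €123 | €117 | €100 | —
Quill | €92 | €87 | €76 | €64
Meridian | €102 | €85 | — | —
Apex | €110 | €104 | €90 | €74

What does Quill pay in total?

Pooled unit-bids ranked (top 11): 123 (Sable-1), 117 (Sable-2), 110 (Apex-1), 104 (Apex-2), 102 (Meridian-1), 100 (Sable-3), 92 (Quill-1), 90 (Apex-3), 87 (Quill-2), 85 (Meridian-2), 76 (Quill-3)
Next rejected bid: €74 (not a price — pay-as-bid).
Quill's winning unit-bids: 92 + 87 + 76 = €255.

Quill pays €255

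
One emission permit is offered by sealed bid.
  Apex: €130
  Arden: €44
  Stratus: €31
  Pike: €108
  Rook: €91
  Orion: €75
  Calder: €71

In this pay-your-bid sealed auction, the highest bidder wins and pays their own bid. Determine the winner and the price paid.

Bids in order: 130 (Apex) > 108 (Pike) > 91 (Rook) > 75 (Orion) > 71 (Calder) > 44 (Arden) > …
Apex has the highest bid and pays exactly that: €130.

Apex pays €130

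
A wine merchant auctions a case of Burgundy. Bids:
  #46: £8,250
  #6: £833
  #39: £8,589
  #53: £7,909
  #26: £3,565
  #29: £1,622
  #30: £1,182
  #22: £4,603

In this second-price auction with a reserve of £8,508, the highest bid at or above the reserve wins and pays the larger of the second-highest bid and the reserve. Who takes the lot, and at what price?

Bids ranked: 8,589 (#39) > 8,250 (#46) > 7,909 (#53) > 4,603 (#22) > 3,565 (#26) > 1,622 (#29) > …
Highest eligible bid: #39 at £8,589.
max(second-highest £8,250, reserve £8,508) = £8,508.

#39 pays £8,508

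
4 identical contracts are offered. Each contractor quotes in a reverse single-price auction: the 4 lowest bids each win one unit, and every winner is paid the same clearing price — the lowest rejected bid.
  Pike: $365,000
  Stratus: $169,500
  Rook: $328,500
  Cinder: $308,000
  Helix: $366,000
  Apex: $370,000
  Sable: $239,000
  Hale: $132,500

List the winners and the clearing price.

Ordering the bids: 132,500 (Hale), 169,500 (Stratus), 239,000 (Sable), 308,000 (Cinder), 328,500 (Rook), 365,000 (Pike), …
Lowest 4: Hale, Stratus, Sable, Cinder.
First losing bid is Rook's $328,500, which sets the uniform price.

Hale, Stratus, Sable, Cinder; each is paid $328,500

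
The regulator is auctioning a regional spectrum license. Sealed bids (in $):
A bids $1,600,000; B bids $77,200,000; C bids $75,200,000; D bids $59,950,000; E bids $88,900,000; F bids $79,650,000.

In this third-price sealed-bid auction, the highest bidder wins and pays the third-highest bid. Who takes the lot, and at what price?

Bids ranked: 88,900,000 (E) > 79,650,000 (F) > 77,200,000 (B) > 75,200,000 (C) > 59,950,000 (D) > 1,600,000 (A)
E wins; payment is bid #3 in the ranking = $77,200,000.

E pays $77,200,000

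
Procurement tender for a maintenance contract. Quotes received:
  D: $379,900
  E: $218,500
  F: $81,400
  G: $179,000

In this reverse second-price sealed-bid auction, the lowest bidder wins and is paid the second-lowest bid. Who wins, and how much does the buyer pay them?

Reverse second-price sealed-bid auction: the lowest bidder wins and is paid the second-lowest bid.
Bids ranked: 81,400 (F) < 179,000 (G) < 218,500 (E) < 379,900 (D)
F is lowest; is paid the second-lowest bid, $179,000.

F is paid $179,000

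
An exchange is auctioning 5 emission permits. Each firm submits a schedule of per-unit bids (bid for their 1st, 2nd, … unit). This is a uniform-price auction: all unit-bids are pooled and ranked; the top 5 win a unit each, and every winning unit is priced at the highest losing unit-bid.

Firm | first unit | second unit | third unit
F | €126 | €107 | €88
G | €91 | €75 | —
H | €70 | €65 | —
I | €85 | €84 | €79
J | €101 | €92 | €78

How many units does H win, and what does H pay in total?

H: 0 units, pays €0

All unit-bids, highest first — top 5: 126 (F-1), 107 (F-2), 101 (J-1), 92 (J-2), 91 (G-1)
Highest rejected unit-bid = €88.
H wins 0 unit(s) at €88 each.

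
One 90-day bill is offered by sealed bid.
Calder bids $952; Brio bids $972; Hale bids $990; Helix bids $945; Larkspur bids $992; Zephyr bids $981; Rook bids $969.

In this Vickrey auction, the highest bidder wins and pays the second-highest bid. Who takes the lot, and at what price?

Rule: the highest bidder wins and pays the second-highest bid.
Bids in order: 992 (Larkspur) > 990 (Hale) > 981 (Zephyr) > 972 (Brio) > 969 (Rook) > 952 (Calder) > …
Second-price: Larkspur pays Hale's bid of $990.

Larkspur pays $990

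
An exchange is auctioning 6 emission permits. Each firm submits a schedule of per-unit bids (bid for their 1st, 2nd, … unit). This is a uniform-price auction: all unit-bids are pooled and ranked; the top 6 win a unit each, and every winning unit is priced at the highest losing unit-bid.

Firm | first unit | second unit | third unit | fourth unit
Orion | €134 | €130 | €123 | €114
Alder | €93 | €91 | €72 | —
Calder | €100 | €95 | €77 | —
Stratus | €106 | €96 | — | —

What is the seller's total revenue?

Pooled unit-bids ranked (top 6): 134 (Orion-1), 130 (Orion-2), 123 (Orion-3), 114 (Orion-4), 106 (Stratus-1), 100 (Calder-1)
Highest rejected unit-bid = €96.
Allocation: Calder 1, Orion 4, Stratus 1. Every unit priced at €96.
Revenue = 6 × 96 = €576.

Total revenue: €576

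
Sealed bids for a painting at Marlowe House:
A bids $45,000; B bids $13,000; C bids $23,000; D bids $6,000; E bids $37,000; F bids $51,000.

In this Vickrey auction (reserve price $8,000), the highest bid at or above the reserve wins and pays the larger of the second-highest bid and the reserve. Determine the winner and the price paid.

Bids in order: 51,000 (F) > 45,000 (A) > 37,000 (E) > 23,000 (C) > 13,000 (B) > 6,000 (D)
Highest eligible bid: F at $51,000.
Second-highest bid $45,000 exceeds the reserve $8,000 → payment $45,000.

F pays $45,000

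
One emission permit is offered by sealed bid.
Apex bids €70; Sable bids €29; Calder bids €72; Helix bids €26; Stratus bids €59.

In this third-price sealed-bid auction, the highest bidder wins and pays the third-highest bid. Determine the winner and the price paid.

Sorting bids: 72 (Calder) > 70 (Apex) > 59 (Stratus) > 29 (Sable) > 26 (Helix)
Calder wins; payment is bid #3 in the ranking = €59.

Calder pays €59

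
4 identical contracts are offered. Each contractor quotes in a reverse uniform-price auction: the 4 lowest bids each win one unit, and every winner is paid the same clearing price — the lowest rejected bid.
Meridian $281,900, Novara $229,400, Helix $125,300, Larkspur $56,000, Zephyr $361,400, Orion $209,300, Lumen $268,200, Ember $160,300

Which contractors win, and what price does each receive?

Bids ranked low→high: 56,000 (Larkspur), 125,300 (Helix), 160,300 (Ember), 209,300 (Orion), 229,400 (Novara), 268,200 (Lumen), …
The 4 lowest are Larkspur, Helix, Ember, Orion.
Lowest unsuccessful bid: $229,400 → clearing price.

Larkspur, Helix, Ember, Orion; each is paid $229,400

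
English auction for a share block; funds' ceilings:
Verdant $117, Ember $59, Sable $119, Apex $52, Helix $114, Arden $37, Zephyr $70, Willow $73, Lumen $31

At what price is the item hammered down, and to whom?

Sorting limits: 119 (Sable) > 117 (Verdant) > 114 (Helix) > 73 (Willow) > 70 (Zephyr) > 59 (Ember) > …
Once the price passes $117, only Sable is left; the hammer falls at Verdant's limit of $117.

Sable wins at $117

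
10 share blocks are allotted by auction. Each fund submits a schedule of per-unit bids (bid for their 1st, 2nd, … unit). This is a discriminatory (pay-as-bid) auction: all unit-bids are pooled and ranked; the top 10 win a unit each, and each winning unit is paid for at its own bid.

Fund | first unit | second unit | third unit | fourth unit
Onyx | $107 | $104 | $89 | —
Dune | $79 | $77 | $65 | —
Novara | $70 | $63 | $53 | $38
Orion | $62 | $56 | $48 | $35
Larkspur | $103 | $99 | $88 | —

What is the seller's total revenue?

Total revenue: $881

Merging the schedules and taking the best 10: 107 (Onyx-1), 104 (Onyx-2), 103 (Larkspur-1), 99 (Larkspur-2), 89 (Onyx-3), 88 (Larkspur-3), 79 (Dune-1), 77 (Dune-2), 70 (Novara-1), 65 (Dune-3)
Next rejected bid: $63 (not a price — pay-as-bid).
Each winning unit pays its own bid.
Revenue = 107 + 104 + 103 + 99 + 89 + 88 + 79 + 77 + 70 + 65 = $881.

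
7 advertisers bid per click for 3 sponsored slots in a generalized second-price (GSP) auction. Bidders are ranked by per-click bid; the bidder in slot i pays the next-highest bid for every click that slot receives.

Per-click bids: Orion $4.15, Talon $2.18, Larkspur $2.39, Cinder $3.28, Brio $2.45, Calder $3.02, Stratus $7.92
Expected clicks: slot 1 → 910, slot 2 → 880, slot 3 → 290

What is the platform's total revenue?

Ranked by bid: $7.92 (Stratus) > $4.15 (Orion) > $3.28 (Cinder) > $3.02 (Calder) > …
Slot 1: Stratus pays $4.15 × 910 = $3776.50
Slot 2: Orion pays $3.28 × 880 = $2886.40
Slot 3: Cinder pays $3.02 × 290 = $875.80
Total = $7538.70

Total revenue: $7538.70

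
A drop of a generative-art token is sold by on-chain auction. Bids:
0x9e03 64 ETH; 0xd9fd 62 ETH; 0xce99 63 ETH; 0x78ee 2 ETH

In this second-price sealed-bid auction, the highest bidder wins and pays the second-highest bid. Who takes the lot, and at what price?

Bids ranked: 64 (0x9e03) > 63 (0xce99) > 62 (0xd9fd) > 2 (0x78ee)
0x9e03 wins with the highest bid; price is set by the runner-up at 63 ETH.

0x9e03 pays 63 ETH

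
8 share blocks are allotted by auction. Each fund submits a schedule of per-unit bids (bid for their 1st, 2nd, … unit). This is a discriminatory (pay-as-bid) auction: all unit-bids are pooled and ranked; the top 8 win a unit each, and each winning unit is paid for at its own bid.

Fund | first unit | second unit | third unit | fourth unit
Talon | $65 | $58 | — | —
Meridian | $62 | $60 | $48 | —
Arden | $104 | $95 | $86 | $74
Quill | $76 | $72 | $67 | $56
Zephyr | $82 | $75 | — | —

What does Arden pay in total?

Pooled unit-bids ranked (top 8): 104 (Arden-1), 95 (Arden-2), 86 (Arden-3), 82 (Zephyr-1), 76 (Quill-1), 75 (Zephyr-2), 74 (Arden-4), 72 (Quill-2)
Next rejected bid: $67 (not a price — pay-as-bid).
Arden's winning unit-bids: 104 + 95 + 86 + 74 = $359.

Arden pays $359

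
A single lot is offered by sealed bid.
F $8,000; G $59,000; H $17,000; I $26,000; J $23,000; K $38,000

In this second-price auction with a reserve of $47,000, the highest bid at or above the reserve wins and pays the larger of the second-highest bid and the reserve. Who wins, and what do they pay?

G pays $47,000

Rule: the highest bid at or above the reserve wins and pays the larger of the second-highest bid and the reserve.
Sorting bids: 59,000 (G) > 38,000 (K) > 26,000 (I) > 23,000 (J) > 17,000 (H) > 8,000 (F)
G has the top bid at or above the reserve ($59,000).
max(second-highest $38,000, reserve $47,000) = $47,000.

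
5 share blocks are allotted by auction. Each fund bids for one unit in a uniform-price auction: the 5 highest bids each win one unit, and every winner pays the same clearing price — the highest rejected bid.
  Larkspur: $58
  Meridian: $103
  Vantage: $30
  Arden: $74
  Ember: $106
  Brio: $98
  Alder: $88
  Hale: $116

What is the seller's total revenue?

Total revenue: $370

Ordering the bids: 116 (Hale), 106 (Ember), 103 (Meridian), 98 (Brio), 88 (Alder), 74 (Arden), 58 (Larkspur), …
The 5 highest are Hale, Ember, Meridian, Brio, Alder.
Highest unsuccessful bid: $74 → clearing price.
Total revenue = 5 × $74 = $370.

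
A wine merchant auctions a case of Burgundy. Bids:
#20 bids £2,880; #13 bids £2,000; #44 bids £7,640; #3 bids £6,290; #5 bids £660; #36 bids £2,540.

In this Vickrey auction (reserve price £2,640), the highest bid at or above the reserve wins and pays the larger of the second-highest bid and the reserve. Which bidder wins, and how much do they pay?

#44 pays £6,290

Rule: the highest bid at or above the reserve wins and pays the larger of the second-highest bid and the reserve.
Bids in order: 7,640 (#44) > 6,290 (#3) > 2,880 (#20) > 2,540 (#36) > 2,000 (#13) > 660 (#5)
#44 has the top bid at or above the reserve (£7,640).
Second-highest bid £6,290 exceeds the reserve £2,640 → payment £6,290.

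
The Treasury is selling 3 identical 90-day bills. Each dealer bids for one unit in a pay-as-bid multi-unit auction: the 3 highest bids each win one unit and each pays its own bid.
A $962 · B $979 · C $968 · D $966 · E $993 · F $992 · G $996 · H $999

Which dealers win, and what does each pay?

H $999, G $996, E $993

Ordering the bids: 999 (H), 996 (G), 993 (E), 992 (F), 979 (B), …
The 3 highest are H, G, E.
Each winner pays its own bid: H $999, G $996, E $993.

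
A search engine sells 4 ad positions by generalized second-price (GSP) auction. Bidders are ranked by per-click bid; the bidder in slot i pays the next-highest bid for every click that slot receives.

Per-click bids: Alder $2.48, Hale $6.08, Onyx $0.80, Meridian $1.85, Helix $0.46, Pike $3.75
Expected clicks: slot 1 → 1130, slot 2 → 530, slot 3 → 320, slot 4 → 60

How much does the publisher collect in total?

Per-click bids in order: $6.08 (Hale) > $3.75 (Pike) > $2.48 (Alder) > $1.85 (Meridian) > $0.80 (Onyx) > …
Slot 1: Hale pays $3.75 × 1130 = $4237.50
Slot 2: Pike pays $2.48 × 530 = $1314.40
Slot 3: Alder pays $1.85 × 320 = $592.00
Slot 4: Meridian pays $0.80 × 60 = $48.00
Total = $6191.90

Total revenue: $6191.90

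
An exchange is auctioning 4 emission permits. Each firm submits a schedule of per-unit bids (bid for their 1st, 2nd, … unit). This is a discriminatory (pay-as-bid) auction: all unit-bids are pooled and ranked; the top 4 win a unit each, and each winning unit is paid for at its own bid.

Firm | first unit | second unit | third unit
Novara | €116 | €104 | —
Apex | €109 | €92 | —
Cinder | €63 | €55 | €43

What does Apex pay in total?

Apex pays €201

Pooled unit-bids ranked (top 4): 116 (Novara-1), 109 (Apex-1), 104 (Novara-2), 92 (Apex-2)
Next rejected bid: €63 (not a price — pay-as-bid).
Apex's winning unit-bids: 109 + 92 = €201.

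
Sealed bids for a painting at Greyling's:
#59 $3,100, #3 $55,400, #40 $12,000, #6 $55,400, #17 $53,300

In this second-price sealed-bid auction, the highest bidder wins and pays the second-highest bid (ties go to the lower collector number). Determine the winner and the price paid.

Bids ranked: 55,400 (#3) > 55,400 (#6) > 53,300 (#17) > 12,000 (#40) > 3,100 (#59)
Tie at $55,400 → #3 wins by tie-break.
#3 wins with the highest bid; price is set by the runner-up at $55,400.

#3 pays $55,400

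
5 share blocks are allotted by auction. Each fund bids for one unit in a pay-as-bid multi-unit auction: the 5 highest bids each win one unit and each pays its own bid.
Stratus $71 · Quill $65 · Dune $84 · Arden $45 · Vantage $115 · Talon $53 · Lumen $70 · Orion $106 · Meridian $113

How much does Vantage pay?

Vantage pays $115

Ordering the bids: 115 (Vantage), 113 (Meridian), 106 (Orion), 84 (Dune), 71 (Stratus), 70 (Lumen), 65 (Quill), …
Winners (5 units): Vantage, Meridian, Orion, Dune, Stratus.
Vantage wins → own bid $115.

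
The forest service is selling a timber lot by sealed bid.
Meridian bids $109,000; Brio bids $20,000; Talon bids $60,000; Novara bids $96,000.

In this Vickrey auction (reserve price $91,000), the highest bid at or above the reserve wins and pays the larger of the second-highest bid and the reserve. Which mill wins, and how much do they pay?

Meridian pays $96,000

Sorting bids: 109,000 (Meridian) > 96,000 (Novara) > 60,000 (Talon) > 20,000 (Brio)
Meridian has the top bid at or above the reserve ($109,000).
max(second-highest $96,000, reserve $91,000) = $96,000; the reserve does not bind.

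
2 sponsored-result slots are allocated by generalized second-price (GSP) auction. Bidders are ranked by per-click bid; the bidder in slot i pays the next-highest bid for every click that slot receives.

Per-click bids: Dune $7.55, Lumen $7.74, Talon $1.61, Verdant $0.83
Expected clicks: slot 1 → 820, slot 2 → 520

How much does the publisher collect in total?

Total revenue: $7028.20

Ranked by bid: $7.74 (Lumen) > $7.55 (Dune) > $1.61 (Talon) > …
Slot 1: Lumen pays $7.55 × 820 = $6191.00
Slot 2: Dune pays $1.61 × 520 = $837.20
Total = $7028.20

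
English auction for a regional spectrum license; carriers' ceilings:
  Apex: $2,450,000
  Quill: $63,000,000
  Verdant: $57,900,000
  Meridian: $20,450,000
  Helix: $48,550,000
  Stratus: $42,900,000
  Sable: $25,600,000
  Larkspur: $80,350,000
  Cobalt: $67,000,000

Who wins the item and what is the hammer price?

Sorting limits: 80,350,000 (Larkspur) > 67,000,000 (Cobalt) > 63,000,000 (Quill) > 57,900,000 (Verdant) > 48,550,000 (Helix) > 42,900,000 (Stratus) > …
Cobalt is the last rival to drop out, at $67,000,000; Larkspur remains and wins at that price.

Larkspur wins at $67,000,000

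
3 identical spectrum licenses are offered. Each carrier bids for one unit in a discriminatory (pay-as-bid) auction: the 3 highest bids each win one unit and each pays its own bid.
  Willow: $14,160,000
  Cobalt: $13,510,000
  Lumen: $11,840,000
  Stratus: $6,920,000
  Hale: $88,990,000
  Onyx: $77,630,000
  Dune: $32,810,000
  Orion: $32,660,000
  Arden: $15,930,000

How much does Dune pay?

Bids ranked high→low: 88,990,000 (Hale), 77,630,000 (Onyx), 32,810,000 (Dune), 32,660,000 (Orion), 15,930,000 (Arden), …
The 3 highest are Hale, Onyx, Dune.
Dune wins → own bid $32,810,000.

Dune pays $32,810,000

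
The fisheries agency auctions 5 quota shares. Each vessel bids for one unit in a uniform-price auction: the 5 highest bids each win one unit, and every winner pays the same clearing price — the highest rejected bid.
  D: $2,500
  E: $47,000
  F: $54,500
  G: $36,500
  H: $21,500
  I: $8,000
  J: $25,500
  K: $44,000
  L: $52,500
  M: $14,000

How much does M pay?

M pays $0

Bids ranked high→low: 54,500 (F), 52,500 (L), 47,000 (E), 44,000 (K), 36,500 (G), 25,500 (J), 21,500 (H), …
Winners (5 units): F, L, E, K, G.
Highest unsuccessful bid: $25,500 → clearing price.
M does not win → pays $0.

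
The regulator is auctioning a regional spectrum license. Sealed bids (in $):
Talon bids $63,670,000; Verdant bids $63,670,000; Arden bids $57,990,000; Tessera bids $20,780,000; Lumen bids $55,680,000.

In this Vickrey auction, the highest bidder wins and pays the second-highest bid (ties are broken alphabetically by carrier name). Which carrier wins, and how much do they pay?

Rule: the highest bidder wins and pays the second-highest bid.
Sorting bids: 63,670,000 (Talon) > 63,670,000 (Verdant) > 57,990,000 (Arden) > 55,680,000 (Lumen) > 20,780,000 (Tessera)
Tie at $63,670,000 → Talon wins by tie-break.
Talon is highest; pays the second-highest bid, $63,670,000.

Talon pays $63,670,000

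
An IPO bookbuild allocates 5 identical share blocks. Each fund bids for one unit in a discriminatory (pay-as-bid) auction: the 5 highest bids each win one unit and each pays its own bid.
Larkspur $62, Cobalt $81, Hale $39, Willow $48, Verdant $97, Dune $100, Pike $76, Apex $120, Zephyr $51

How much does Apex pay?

Apex pays $120

Ordering the bids: 120 (Apex), 100 (Dune), 97 (Verdant), 81 (Cobalt), 76 (Pike), 62 (Larkspur), 51 (Zephyr), …
Winners (5 units): Apex, Dune, Verdant, Cobalt, Pike.
Apex wins → own bid $120.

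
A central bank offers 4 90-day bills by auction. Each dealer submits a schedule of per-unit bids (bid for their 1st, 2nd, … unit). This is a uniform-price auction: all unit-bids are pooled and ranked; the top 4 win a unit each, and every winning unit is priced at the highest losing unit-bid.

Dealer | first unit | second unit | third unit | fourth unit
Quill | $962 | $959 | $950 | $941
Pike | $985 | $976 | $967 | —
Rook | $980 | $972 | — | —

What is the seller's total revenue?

Merging the schedules and taking the best 4: 985 (Pike-1), 980 (Rook-1), 976 (Pike-2), 972 (Rook-2)
Highest rejected unit-bid = $967.
Allocation: Pike 2, Rook 2. Every unit priced at $967.
Revenue = 4 × 967 = $3,868.

Total revenue: $3,868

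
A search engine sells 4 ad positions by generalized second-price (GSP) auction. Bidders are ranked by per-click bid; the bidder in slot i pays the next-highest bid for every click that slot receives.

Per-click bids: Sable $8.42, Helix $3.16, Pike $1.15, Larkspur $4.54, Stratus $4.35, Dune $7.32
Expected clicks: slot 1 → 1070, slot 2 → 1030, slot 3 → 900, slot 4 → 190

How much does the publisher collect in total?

Total revenue: $17024.00

Per-click bids in order: $8.42 (Sable) > $7.32 (Dune) > $4.54 (Larkspur) > $4.35 (Stratus) > $3.16 (Helix) > …
Slot 1: Sable pays $7.32 × 1070 = $7832.40
Slot 2: Dune pays $4.54 × 1030 = $4676.20
Slot 3: Larkspur pays $4.35 × 900 = $3915.00
Slot 4: Stratus pays $3.16 × 190 = $600.40
Total = $17024.00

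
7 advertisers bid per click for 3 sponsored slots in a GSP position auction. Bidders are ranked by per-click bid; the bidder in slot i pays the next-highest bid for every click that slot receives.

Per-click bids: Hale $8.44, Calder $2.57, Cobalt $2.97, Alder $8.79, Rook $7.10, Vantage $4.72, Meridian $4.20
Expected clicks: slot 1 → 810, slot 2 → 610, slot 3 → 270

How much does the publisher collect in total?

Total revenue: $12441.80

Ranked by bid: $8.79 (Alder) > $8.44 (Hale) > $7.10 (Rook) > $4.72 (Vantage) > …
Slot 1: Alder pays $8.44 × 810 = $6836.40
Slot 2: Hale pays $7.10 × 610 = $4331.00
Slot 3: Rook pays $4.72 × 270 = $1274.40
Total = $12441.80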